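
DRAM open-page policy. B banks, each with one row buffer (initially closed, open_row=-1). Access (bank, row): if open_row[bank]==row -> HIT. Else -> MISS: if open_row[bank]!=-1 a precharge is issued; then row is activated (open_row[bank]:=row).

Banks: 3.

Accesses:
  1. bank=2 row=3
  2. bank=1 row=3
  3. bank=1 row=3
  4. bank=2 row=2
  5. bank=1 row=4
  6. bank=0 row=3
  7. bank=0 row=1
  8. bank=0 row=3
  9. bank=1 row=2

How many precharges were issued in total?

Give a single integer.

Acc 1: bank2 row3 -> MISS (open row3); precharges=0
Acc 2: bank1 row3 -> MISS (open row3); precharges=0
Acc 3: bank1 row3 -> HIT
Acc 4: bank2 row2 -> MISS (open row2); precharges=1
Acc 5: bank1 row4 -> MISS (open row4); precharges=2
Acc 6: bank0 row3 -> MISS (open row3); precharges=2
Acc 7: bank0 row1 -> MISS (open row1); precharges=3
Acc 8: bank0 row3 -> MISS (open row3); precharges=4
Acc 9: bank1 row2 -> MISS (open row2); precharges=5

Answer: 5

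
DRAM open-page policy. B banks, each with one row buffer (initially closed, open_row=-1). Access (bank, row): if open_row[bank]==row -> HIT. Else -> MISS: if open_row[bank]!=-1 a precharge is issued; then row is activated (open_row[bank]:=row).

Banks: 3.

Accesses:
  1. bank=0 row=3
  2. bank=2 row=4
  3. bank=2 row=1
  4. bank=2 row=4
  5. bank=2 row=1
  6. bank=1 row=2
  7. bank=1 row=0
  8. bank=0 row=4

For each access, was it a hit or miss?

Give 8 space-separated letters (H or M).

Acc 1: bank0 row3 -> MISS (open row3); precharges=0
Acc 2: bank2 row4 -> MISS (open row4); precharges=0
Acc 3: bank2 row1 -> MISS (open row1); precharges=1
Acc 4: bank2 row4 -> MISS (open row4); precharges=2
Acc 5: bank2 row1 -> MISS (open row1); precharges=3
Acc 6: bank1 row2 -> MISS (open row2); precharges=3
Acc 7: bank1 row0 -> MISS (open row0); precharges=4
Acc 8: bank0 row4 -> MISS (open row4); precharges=5

Answer: M M M M M M M M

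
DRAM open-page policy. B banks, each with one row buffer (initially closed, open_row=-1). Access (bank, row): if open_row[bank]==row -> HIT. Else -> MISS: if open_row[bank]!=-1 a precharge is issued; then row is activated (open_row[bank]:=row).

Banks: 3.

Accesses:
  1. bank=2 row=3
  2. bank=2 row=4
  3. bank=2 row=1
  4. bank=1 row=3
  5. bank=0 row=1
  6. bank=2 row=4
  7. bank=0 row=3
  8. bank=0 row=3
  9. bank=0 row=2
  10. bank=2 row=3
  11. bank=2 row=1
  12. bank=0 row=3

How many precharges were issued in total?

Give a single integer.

Acc 1: bank2 row3 -> MISS (open row3); precharges=0
Acc 2: bank2 row4 -> MISS (open row4); precharges=1
Acc 3: bank2 row1 -> MISS (open row1); precharges=2
Acc 4: bank1 row3 -> MISS (open row3); precharges=2
Acc 5: bank0 row1 -> MISS (open row1); precharges=2
Acc 6: bank2 row4 -> MISS (open row4); precharges=3
Acc 7: bank0 row3 -> MISS (open row3); precharges=4
Acc 8: bank0 row3 -> HIT
Acc 9: bank0 row2 -> MISS (open row2); precharges=5
Acc 10: bank2 row3 -> MISS (open row3); precharges=6
Acc 11: bank2 row1 -> MISS (open row1); precharges=7
Acc 12: bank0 row3 -> MISS (open row3); precharges=8

Answer: 8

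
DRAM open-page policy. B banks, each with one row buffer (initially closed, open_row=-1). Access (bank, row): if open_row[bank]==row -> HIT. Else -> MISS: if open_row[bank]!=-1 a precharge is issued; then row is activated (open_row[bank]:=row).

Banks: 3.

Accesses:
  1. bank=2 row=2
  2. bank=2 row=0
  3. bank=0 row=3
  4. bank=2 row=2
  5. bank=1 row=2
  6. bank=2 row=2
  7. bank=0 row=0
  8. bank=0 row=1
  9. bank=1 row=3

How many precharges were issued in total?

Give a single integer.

Acc 1: bank2 row2 -> MISS (open row2); precharges=0
Acc 2: bank2 row0 -> MISS (open row0); precharges=1
Acc 3: bank0 row3 -> MISS (open row3); precharges=1
Acc 4: bank2 row2 -> MISS (open row2); precharges=2
Acc 5: bank1 row2 -> MISS (open row2); precharges=2
Acc 6: bank2 row2 -> HIT
Acc 7: bank0 row0 -> MISS (open row0); precharges=3
Acc 8: bank0 row1 -> MISS (open row1); precharges=4
Acc 9: bank1 row3 -> MISS (open row3); precharges=5

Answer: 5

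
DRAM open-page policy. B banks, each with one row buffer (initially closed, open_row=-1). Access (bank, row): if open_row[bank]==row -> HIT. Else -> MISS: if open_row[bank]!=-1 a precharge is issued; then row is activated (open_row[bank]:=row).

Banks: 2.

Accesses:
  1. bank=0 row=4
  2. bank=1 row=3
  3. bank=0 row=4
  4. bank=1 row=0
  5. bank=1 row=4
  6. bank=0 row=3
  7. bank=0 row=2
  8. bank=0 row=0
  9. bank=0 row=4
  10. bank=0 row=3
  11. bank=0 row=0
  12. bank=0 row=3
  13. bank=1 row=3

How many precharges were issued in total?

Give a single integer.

Acc 1: bank0 row4 -> MISS (open row4); precharges=0
Acc 2: bank1 row3 -> MISS (open row3); precharges=0
Acc 3: bank0 row4 -> HIT
Acc 4: bank1 row0 -> MISS (open row0); precharges=1
Acc 5: bank1 row4 -> MISS (open row4); precharges=2
Acc 6: bank0 row3 -> MISS (open row3); precharges=3
Acc 7: bank0 row2 -> MISS (open row2); precharges=4
Acc 8: bank0 row0 -> MISS (open row0); precharges=5
Acc 9: bank0 row4 -> MISS (open row4); precharges=6
Acc 10: bank0 row3 -> MISS (open row3); precharges=7
Acc 11: bank0 row0 -> MISS (open row0); precharges=8
Acc 12: bank0 row3 -> MISS (open row3); precharges=9
Acc 13: bank1 row3 -> MISS (open row3); precharges=10

Answer: 10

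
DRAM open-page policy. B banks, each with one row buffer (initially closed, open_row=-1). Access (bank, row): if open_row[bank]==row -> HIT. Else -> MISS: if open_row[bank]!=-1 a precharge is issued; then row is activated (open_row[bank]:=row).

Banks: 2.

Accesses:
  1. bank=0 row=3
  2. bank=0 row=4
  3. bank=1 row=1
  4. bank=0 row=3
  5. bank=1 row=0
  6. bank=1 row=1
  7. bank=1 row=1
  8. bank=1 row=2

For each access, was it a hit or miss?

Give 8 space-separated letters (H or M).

Answer: M M M M M M H M

Derivation:
Acc 1: bank0 row3 -> MISS (open row3); precharges=0
Acc 2: bank0 row4 -> MISS (open row4); precharges=1
Acc 3: bank1 row1 -> MISS (open row1); precharges=1
Acc 4: bank0 row3 -> MISS (open row3); precharges=2
Acc 5: bank1 row0 -> MISS (open row0); precharges=3
Acc 6: bank1 row1 -> MISS (open row1); precharges=4
Acc 7: bank1 row1 -> HIT
Acc 8: bank1 row2 -> MISS (open row2); precharges=5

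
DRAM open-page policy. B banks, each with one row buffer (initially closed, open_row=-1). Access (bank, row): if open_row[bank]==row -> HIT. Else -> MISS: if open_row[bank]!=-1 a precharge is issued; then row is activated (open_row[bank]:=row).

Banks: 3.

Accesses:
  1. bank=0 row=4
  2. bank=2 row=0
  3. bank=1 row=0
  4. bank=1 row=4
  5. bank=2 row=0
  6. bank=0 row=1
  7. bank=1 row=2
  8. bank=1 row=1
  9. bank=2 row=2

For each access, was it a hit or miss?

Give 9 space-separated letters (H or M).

Acc 1: bank0 row4 -> MISS (open row4); precharges=0
Acc 2: bank2 row0 -> MISS (open row0); precharges=0
Acc 3: bank1 row0 -> MISS (open row0); precharges=0
Acc 4: bank1 row4 -> MISS (open row4); precharges=1
Acc 5: bank2 row0 -> HIT
Acc 6: bank0 row1 -> MISS (open row1); precharges=2
Acc 7: bank1 row2 -> MISS (open row2); precharges=3
Acc 8: bank1 row1 -> MISS (open row1); precharges=4
Acc 9: bank2 row2 -> MISS (open row2); precharges=5

Answer: M M M M H M M M M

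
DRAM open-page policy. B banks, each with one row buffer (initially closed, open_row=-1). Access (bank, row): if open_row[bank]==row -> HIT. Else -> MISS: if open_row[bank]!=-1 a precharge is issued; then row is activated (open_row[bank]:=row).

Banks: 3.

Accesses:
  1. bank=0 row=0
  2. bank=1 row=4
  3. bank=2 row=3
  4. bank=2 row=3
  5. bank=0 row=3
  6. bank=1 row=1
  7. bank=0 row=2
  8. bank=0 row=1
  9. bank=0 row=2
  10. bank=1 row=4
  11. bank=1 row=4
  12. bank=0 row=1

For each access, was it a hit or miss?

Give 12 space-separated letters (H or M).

Answer: M M M H M M M M M M H M

Derivation:
Acc 1: bank0 row0 -> MISS (open row0); precharges=0
Acc 2: bank1 row4 -> MISS (open row4); precharges=0
Acc 3: bank2 row3 -> MISS (open row3); precharges=0
Acc 4: bank2 row3 -> HIT
Acc 5: bank0 row3 -> MISS (open row3); precharges=1
Acc 6: bank1 row1 -> MISS (open row1); precharges=2
Acc 7: bank0 row2 -> MISS (open row2); precharges=3
Acc 8: bank0 row1 -> MISS (open row1); precharges=4
Acc 9: bank0 row2 -> MISS (open row2); precharges=5
Acc 10: bank1 row4 -> MISS (open row4); precharges=6
Acc 11: bank1 row4 -> HIT
Acc 12: bank0 row1 -> MISS (open row1); precharges=7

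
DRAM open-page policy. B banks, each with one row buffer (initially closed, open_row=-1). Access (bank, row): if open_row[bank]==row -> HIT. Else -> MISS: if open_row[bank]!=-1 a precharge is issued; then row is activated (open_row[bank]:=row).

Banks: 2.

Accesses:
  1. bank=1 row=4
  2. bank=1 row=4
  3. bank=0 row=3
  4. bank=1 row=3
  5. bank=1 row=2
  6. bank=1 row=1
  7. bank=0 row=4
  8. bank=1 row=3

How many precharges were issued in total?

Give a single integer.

Acc 1: bank1 row4 -> MISS (open row4); precharges=0
Acc 2: bank1 row4 -> HIT
Acc 3: bank0 row3 -> MISS (open row3); precharges=0
Acc 4: bank1 row3 -> MISS (open row3); precharges=1
Acc 5: bank1 row2 -> MISS (open row2); precharges=2
Acc 6: bank1 row1 -> MISS (open row1); precharges=3
Acc 7: bank0 row4 -> MISS (open row4); precharges=4
Acc 8: bank1 row3 -> MISS (open row3); precharges=5

Answer: 5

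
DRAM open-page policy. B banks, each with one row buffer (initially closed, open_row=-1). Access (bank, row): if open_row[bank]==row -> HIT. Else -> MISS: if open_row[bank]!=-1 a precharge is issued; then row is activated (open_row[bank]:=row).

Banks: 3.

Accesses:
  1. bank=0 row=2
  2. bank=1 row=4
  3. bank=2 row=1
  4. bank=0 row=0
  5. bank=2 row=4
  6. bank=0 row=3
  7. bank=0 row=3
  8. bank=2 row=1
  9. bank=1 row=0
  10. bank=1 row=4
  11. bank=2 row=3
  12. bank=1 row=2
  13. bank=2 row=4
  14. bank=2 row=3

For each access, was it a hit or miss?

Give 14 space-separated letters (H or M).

Acc 1: bank0 row2 -> MISS (open row2); precharges=0
Acc 2: bank1 row4 -> MISS (open row4); precharges=0
Acc 3: bank2 row1 -> MISS (open row1); precharges=0
Acc 4: bank0 row0 -> MISS (open row0); precharges=1
Acc 5: bank2 row4 -> MISS (open row4); precharges=2
Acc 6: bank0 row3 -> MISS (open row3); precharges=3
Acc 7: bank0 row3 -> HIT
Acc 8: bank2 row1 -> MISS (open row1); precharges=4
Acc 9: bank1 row0 -> MISS (open row0); precharges=5
Acc 10: bank1 row4 -> MISS (open row4); precharges=6
Acc 11: bank2 row3 -> MISS (open row3); precharges=7
Acc 12: bank1 row2 -> MISS (open row2); precharges=8
Acc 13: bank2 row4 -> MISS (open row4); precharges=9
Acc 14: bank2 row3 -> MISS (open row3); precharges=10

Answer: M M M M M M H M M M M M M M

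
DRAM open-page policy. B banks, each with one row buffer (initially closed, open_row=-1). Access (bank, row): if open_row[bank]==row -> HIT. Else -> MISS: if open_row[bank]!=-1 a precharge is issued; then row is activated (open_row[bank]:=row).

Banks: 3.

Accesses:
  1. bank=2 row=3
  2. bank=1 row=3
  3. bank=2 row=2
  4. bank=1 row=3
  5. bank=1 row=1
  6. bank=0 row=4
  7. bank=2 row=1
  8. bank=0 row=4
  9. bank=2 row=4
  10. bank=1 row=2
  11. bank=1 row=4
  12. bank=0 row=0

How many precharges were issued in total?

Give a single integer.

Answer: 7

Derivation:
Acc 1: bank2 row3 -> MISS (open row3); precharges=0
Acc 2: bank1 row3 -> MISS (open row3); precharges=0
Acc 3: bank2 row2 -> MISS (open row2); precharges=1
Acc 4: bank1 row3 -> HIT
Acc 5: bank1 row1 -> MISS (open row1); precharges=2
Acc 6: bank0 row4 -> MISS (open row4); precharges=2
Acc 7: bank2 row1 -> MISS (open row1); precharges=3
Acc 8: bank0 row4 -> HIT
Acc 9: bank2 row4 -> MISS (open row4); precharges=4
Acc 10: bank1 row2 -> MISS (open row2); precharges=5
Acc 11: bank1 row4 -> MISS (open row4); precharges=6
Acc 12: bank0 row0 -> MISS (open row0); precharges=7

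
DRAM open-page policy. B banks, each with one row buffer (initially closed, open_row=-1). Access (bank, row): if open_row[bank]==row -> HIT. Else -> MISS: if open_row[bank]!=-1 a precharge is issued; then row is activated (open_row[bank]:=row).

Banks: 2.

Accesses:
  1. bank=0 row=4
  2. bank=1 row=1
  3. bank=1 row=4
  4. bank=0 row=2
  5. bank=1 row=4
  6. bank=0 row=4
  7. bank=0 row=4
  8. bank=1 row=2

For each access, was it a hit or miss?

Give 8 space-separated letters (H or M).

Answer: M M M M H M H M

Derivation:
Acc 1: bank0 row4 -> MISS (open row4); precharges=0
Acc 2: bank1 row1 -> MISS (open row1); precharges=0
Acc 3: bank1 row4 -> MISS (open row4); precharges=1
Acc 4: bank0 row2 -> MISS (open row2); precharges=2
Acc 5: bank1 row4 -> HIT
Acc 6: bank0 row4 -> MISS (open row4); precharges=3
Acc 7: bank0 row4 -> HIT
Acc 8: bank1 row2 -> MISS (open row2); precharges=4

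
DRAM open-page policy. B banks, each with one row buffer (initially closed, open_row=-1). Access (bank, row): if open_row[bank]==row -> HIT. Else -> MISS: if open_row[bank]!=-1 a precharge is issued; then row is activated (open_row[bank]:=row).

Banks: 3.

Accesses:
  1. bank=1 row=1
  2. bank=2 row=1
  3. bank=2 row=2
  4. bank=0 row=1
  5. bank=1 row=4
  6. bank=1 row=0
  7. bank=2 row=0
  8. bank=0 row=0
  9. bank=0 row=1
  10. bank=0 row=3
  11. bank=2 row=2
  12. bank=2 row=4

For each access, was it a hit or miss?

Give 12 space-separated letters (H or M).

Answer: M M M M M M M M M M M M

Derivation:
Acc 1: bank1 row1 -> MISS (open row1); precharges=0
Acc 2: bank2 row1 -> MISS (open row1); precharges=0
Acc 3: bank2 row2 -> MISS (open row2); precharges=1
Acc 4: bank0 row1 -> MISS (open row1); precharges=1
Acc 5: bank1 row4 -> MISS (open row4); precharges=2
Acc 6: bank1 row0 -> MISS (open row0); precharges=3
Acc 7: bank2 row0 -> MISS (open row0); precharges=4
Acc 8: bank0 row0 -> MISS (open row0); precharges=5
Acc 9: bank0 row1 -> MISS (open row1); precharges=6
Acc 10: bank0 row3 -> MISS (open row3); precharges=7
Acc 11: bank2 row2 -> MISS (open row2); precharges=8
Acc 12: bank2 row4 -> MISS (open row4); precharges=9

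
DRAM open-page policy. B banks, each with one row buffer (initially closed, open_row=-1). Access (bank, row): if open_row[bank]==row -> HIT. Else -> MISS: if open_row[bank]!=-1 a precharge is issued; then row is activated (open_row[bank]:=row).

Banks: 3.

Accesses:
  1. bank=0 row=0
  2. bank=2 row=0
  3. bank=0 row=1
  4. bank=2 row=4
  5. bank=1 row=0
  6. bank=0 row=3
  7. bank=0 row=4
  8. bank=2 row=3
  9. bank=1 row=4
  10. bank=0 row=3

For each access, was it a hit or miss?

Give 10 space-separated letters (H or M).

Acc 1: bank0 row0 -> MISS (open row0); precharges=0
Acc 2: bank2 row0 -> MISS (open row0); precharges=0
Acc 3: bank0 row1 -> MISS (open row1); precharges=1
Acc 4: bank2 row4 -> MISS (open row4); precharges=2
Acc 5: bank1 row0 -> MISS (open row0); precharges=2
Acc 6: bank0 row3 -> MISS (open row3); precharges=3
Acc 7: bank0 row4 -> MISS (open row4); precharges=4
Acc 8: bank2 row3 -> MISS (open row3); precharges=5
Acc 9: bank1 row4 -> MISS (open row4); precharges=6
Acc 10: bank0 row3 -> MISS (open row3); precharges=7

Answer: M M M M M M M M M M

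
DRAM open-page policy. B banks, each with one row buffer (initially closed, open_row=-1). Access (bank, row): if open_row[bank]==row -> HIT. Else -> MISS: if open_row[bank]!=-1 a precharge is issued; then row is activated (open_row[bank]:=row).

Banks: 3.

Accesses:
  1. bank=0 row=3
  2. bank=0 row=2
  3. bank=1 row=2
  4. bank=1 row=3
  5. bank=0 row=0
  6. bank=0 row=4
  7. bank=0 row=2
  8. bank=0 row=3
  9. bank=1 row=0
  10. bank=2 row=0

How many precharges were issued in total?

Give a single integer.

Acc 1: bank0 row3 -> MISS (open row3); precharges=0
Acc 2: bank0 row2 -> MISS (open row2); precharges=1
Acc 3: bank1 row2 -> MISS (open row2); precharges=1
Acc 4: bank1 row3 -> MISS (open row3); precharges=2
Acc 5: bank0 row0 -> MISS (open row0); precharges=3
Acc 6: bank0 row4 -> MISS (open row4); precharges=4
Acc 7: bank0 row2 -> MISS (open row2); precharges=5
Acc 8: bank0 row3 -> MISS (open row3); precharges=6
Acc 9: bank1 row0 -> MISS (open row0); precharges=7
Acc 10: bank2 row0 -> MISS (open row0); precharges=7

Answer: 7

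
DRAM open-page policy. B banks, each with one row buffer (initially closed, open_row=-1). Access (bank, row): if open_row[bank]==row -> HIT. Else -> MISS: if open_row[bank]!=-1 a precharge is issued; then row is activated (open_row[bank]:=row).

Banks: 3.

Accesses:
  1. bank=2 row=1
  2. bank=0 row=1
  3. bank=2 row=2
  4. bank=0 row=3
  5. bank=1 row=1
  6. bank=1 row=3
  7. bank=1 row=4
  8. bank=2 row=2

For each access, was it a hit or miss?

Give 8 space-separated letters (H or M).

Acc 1: bank2 row1 -> MISS (open row1); precharges=0
Acc 2: bank0 row1 -> MISS (open row1); precharges=0
Acc 3: bank2 row2 -> MISS (open row2); precharges=1
Acc 4: bank0 row3 -> MISS (open row3); precharges=2
Acc 5: bank1 row1 -> MISS (open row1); precharges=2
Acc 6: bank1 row3 -> MISS (open row3); precharges=3
Acc 7: bank1 row4 -> MISS (open row4); precharges=4
Acc 8: bank2 row2 -> HIT

Answer: M M M M M M M H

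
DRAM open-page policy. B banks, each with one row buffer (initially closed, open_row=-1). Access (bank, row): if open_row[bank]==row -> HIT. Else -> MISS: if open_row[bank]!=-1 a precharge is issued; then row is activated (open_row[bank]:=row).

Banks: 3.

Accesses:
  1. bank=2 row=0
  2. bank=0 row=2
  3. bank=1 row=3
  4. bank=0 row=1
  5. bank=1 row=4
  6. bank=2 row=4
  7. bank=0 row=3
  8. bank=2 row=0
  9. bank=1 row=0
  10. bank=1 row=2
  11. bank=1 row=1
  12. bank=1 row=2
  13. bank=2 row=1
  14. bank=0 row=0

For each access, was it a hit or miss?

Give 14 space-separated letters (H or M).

Answer: M M M M M M M M M M M M M M

Derivation:
Acc 1: bank2 row0 -> MISS (open row0); precharges=0
Acc 2: bank0 row2 -> MISS (open row2); precharges=0
Acc 3: bank1 row3 -> MISS (open row3); precharges=0
Acc 4: bank0 row1 -> MISS (open row1); precharges=1
Acc 5: bank1 row4 -> MISS (open row4); precharges=2
Acc 6: bank2 row4 -> MISS (open row4); precharges=3
Acc 7: bank0 row3 -> MISS (open row3); precharges=4
Acc 8: bank2 row0 -> MISS (open row0); precharges=5
Acc 9: bank1 row0 -> MISS (open row0); precharges=6
Acc 10: bank1 row2 -> MISS (open row2); precharges=7
Acc 11: bank1 row1 -> MISS (open row1); precharges=8
Acc 12: bank1 row2 -> MISS (open row2); precharges=9
Acc 13: bank2 row1 -> MISS (open row1); precharges=10
Acc 14: bank0 row0 -> MISS (open row0); precharges=11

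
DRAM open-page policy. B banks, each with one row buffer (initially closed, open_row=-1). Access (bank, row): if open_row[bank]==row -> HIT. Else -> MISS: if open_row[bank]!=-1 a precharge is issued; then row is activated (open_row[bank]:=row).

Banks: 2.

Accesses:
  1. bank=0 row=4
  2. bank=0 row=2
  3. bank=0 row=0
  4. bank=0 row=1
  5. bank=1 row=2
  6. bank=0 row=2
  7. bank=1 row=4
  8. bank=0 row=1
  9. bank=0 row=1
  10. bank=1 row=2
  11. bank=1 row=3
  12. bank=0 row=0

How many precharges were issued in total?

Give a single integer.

Acc 1: bank0 row4 -> MISS (open row4); precharges=0
Acc 2: bank0 row2 -> MISS (open row2); precharges=1
Acc 3: bank0 row0 -> MISS (open row0); precharges=2
Acc 4: bank0 row1 -> MISS (open row1); precharges=3
Acc 5: bank1 row2 -> MISS (open row2); precharges=3
Acc 6: bank0 row2 -> MISS (open row2); precharges=4
Acc 7: bank1 row4 -> MISS (open row4); precharges=5
Acc 8: bank0 row1 -> MISS (open row1); precharges=6
Acc 9: bank0 row1 -> HIT
Acc 10: bank1 row2 -> MISS (open row2); precharges=7
Acc 11: bank1 row3 -> MISS (open row3); precharges=8
Acc 12: bank0 row0 -> MISS (open row0); precharges=9

Answer: 9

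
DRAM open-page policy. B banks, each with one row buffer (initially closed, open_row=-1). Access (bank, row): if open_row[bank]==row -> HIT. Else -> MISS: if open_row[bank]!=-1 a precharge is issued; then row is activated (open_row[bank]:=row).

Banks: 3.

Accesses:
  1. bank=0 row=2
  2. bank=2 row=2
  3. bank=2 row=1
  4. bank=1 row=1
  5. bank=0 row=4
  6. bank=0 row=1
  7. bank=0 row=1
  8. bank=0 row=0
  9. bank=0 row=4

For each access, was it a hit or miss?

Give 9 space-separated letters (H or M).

Acc 1: bank0 row2 -> MISS (open row2); precharges=0
Acc 2: bank2 row2 -> MISS (open row2); precharges=0
Acc 3: bank2 row1 -> MISS (open row1); precharges=1
Acc 4: bank1 row1 -> MISS (open row1); precharges=1
Acc 5: bank0 row4 -> MISS (open row4); precharges=2
Acc 6: bank0 row1 -> MISS (open row1); precharges=3
Acc 7: bank0 row1 -> HIT
Acc 8: bank0 row0 -> MISS (open row0); precharges=4
Acc 9: bank0 row4 -> MISS (open row4); precharges=5

Answer: M M M M M M H M M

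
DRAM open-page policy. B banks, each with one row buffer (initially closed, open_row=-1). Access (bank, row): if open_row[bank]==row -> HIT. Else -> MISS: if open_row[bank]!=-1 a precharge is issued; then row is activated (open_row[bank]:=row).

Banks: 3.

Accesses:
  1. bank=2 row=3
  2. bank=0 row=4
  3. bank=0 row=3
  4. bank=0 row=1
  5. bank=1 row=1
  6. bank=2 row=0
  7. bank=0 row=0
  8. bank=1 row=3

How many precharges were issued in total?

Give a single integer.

Acc 1: bank2 row3 -> MISS (open row3); precharges=0
Acc 2: bank0 row4 -> MISS (open row4); precharges=0
Acc 3: bank0 row3 -> MISS (open row3); precharges=1
Acc 4: bank0 row1 -> MISS (open row1); precharges=2
Acc 5: bank1 row1 -> MISS (open row1); precharges=2
Acc 6: bank2 row0 -> MISS (open row0); precharges=3
Acc 7: bank0 row0 -> MISS (open row0); precharges=4
Acc 8: bank1 row3 -> MISS (open row3); precharges=5

Answer: 5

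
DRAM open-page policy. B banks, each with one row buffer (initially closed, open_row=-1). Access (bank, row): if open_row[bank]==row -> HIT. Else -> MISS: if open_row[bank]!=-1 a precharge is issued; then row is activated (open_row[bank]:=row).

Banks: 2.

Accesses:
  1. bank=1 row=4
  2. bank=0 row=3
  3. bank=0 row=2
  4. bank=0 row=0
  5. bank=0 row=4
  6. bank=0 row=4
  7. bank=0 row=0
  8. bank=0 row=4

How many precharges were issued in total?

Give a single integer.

Answer: 5

Derivation:
Acc 1: bank1 row4 -> MISS (open row4); precharges=0
Acc 2: bank0 row3 -> MISS (open row3); precharges=0
Acc 3: bank0 row2 -> MISS (open row2); precharges=1
Acc 4: bank0 row0 -> MISS (open row0); precharges=2
Acc 5: bank0 row4 -> MISS (open row4); precharges=3
Acc 6: bank0 row4 -> HIT
Acc 7: bank0 row0 -> MISS (open row0); precharges=4
Acc 8: bank0 row4 -> MISS (open row4); precharges=5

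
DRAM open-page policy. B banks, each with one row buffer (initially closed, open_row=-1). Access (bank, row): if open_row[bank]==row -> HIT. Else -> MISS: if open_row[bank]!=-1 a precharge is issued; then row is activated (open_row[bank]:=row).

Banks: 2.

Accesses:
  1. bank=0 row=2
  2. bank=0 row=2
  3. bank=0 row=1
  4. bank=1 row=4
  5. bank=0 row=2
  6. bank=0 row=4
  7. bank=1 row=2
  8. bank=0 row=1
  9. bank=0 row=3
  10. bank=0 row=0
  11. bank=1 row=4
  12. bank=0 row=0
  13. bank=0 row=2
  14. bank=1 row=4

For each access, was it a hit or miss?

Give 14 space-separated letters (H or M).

Answer: M H M M M M M M M M M H M H

Derivation:
Acc 1: bank0 row2 -> MISS (open row2); precharges=0
Acc 2: bank0 row2 -> HIT
Acc 3: bank0 row1 -> MISS (open row1); precharges=1
Acc 4: bank1 row4 -> MISS (open row4); precharges=1
Acc 5: bank0 row2 -> MISS (open row2); precharges=2
Acc 6: bank0 row4 -> MISS (open row4); precharges=3
Acc 7: bank1 row2 -> MISS (open row2); precharges=4
Acc 8: bank0 row1 -> MISS (open row1); precharges=5
Acc 9: bank0 row3 -> MISS (open row3); precharges=6
Acc 10: bank0 row0 -> MISS (open row0); precharges=7
Acc 11: bank1 row4 -> MISS (open row4); precharges=8
Acc 12: bank0 row0 -> HIT
Acc 13: bank0 row2 -> MISS (open row2); precharges=9
Acc 14: bank1 row4 -> HIT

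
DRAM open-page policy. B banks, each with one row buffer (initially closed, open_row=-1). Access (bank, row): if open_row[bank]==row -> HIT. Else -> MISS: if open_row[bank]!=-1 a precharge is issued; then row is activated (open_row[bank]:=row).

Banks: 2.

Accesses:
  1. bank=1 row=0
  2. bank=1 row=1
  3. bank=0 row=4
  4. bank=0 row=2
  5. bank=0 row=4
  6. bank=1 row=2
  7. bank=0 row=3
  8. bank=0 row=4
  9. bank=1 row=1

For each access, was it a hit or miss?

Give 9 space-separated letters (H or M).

Acc 1: bank1 row0 -> MISS (open row0); precharges=0
Acc 2: bank1 row1 -> MISS (open row1); precharges=1
Acc 3: bank0 row4 -> MISS (open row4); precharges=1
Acc 4: bank0 row2 -> MISS (open row2); precharges=2
Acc 5: bank0 row4 -> MISS (open row4); precharges=3
Acc 6: bank1 row2 -> MISS (open row2); precharges=4
Acc 7: bank0 row3 -> MISS (open row3); precharges=5
Acc 8: bank0 row4 -> MISS (open row4); precharges=6
Acc 9: bank1 row1 -> MISS (open row1); precharges=7

Answer: M M M M M M M M M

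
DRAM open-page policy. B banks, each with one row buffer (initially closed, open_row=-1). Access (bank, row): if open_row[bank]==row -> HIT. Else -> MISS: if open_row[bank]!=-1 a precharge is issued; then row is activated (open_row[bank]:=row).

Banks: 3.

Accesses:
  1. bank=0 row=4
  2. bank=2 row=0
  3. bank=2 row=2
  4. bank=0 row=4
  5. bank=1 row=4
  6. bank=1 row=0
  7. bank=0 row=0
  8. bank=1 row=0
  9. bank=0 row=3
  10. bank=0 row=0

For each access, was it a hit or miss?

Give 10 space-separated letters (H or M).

Answer: M M M H M M M H M M

Derivation:
Acc 1: bank0 row4 -> MISS (open row4); precharges=0
Acc 2: bank2 row0 -> MISS (open row0); precharges=0
Acc 3: bank2 row2 -> MISS (open row2); precharges=1
Acc 4: bank0 row4 -> HIT
Acc 5: bank1 row4 -> MISS (open row4); precharges=1
Acc 6: bank1 row0 -> MISS (open row0); precharges=2
Acc 7: bank0 row0 -> MISS (open row0); precharges=3
Acc 8: bank1 row0 -> HIT
Acc 9: bank0 row3 -> MISS (open row3); precharges=4
Acc 10: bank0 row0 -> MISS (open row0); precharges=5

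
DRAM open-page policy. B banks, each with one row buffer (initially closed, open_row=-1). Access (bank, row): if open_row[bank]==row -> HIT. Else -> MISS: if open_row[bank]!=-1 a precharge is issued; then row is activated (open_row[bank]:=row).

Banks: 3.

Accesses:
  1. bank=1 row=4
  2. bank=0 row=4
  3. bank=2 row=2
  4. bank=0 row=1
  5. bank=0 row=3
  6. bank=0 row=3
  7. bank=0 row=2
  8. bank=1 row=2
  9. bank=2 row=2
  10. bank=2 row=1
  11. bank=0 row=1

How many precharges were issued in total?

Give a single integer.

Answer: 6

Derivation:
Acc 1: bank1 row4 -> MISS (open row4); precharges=0
Acc 2: bank0 row4 -> MISS (open row4); precharges=0
Acc 3: bank2 row2 -> MISS (open row2); precharges=0
Acc 4: bank0 row1 -> MISS (open row1); precharges=1
Acc 5: bank0 row3 -> MISS (open row3); precharges=2
Acc 6: bank0 row3 -> HIT
Acc 7: bank0 row2 -> MISS (open row2); precharges=3
Acc 8: bank1 row2 -> MISS (open row2); precharges=4
Acc 9: bank2 row2 -> HIT
Acc 10: bank2 row1 -> MISS (open row1); precharges=5
Acc 11: bank0 row1 -> MISS (open row1); precharges=6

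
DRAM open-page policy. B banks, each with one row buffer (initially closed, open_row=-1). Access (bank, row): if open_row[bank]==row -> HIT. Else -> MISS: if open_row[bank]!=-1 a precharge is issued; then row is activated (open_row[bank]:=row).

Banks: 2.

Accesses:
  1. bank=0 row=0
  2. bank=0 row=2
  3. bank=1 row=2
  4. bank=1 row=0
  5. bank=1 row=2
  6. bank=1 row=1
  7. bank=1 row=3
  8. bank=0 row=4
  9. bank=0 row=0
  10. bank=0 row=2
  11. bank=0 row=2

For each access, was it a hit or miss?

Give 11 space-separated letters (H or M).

Acc 1: bank0 row0 -> MISS (open row0); precharges=0
Acc 2: bank0 row2 -> MISS (open row2); precharges=1
Acc 3: bank1 row2 -> MISS (open row2); precharges=1
Acc 4: bank1 row0 -> MISS (open row0); precharges=2
Acc 5: bank1 row2 -> MISS (open row2); precharges=3
Acc 6: bank1 row1 -> MISS (open row1); precharges=4
Acc 7: bank1 row3 -> MISS (open row3); precharges=5
Acc 8: bank0 row4 -> MISS (open row4); precharges=6
Acc 9: bank0 row0 -> MISS (open row0); precharges=7
Acc 10: bank0 row2 -> MISS (open row2); precharges=8
Acc 11: bank0 row2 -> HIT

Answer: M M M M M M M M M M H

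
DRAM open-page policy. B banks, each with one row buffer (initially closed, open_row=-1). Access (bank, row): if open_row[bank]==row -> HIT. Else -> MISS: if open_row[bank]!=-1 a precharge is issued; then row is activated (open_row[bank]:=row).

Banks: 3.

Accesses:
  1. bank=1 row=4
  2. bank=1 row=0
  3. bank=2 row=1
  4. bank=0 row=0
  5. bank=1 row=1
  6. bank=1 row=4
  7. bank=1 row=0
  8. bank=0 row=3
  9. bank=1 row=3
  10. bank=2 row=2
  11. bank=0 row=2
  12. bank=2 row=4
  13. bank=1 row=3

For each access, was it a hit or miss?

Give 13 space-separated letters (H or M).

Answer: M M M M M M M M M M M M H

Derivation:
Acc 1: bank1 row4 -> MISS (open row4); precharges=0
Acc 2: bank1 row0 -> MISS (open row0); precharges=1
Acc 3: bank2 row1 -> MISS (open row1); precharges=1
Acc 4: bank0 row0 -> MISS (open row0); precharges=1
Acc 5: bank1 row1 -> MISS (open row1); precharges=2
Acc 6: bank1 row4 -> MISS (open row4); precharges=3
Acc 7: bank1 row0 -> MISS (open row0); precharges=4
Acc 8: bank0 row3 -> MISS (open row3); precharges=5
Acc 9: bank1 row3 -> MISS (open row3); precharges=6
Acc 10: bank2 row2 -> MISS (open row2); precharges=7
Acc 11: bank0 row2 -> MISS (open row2); precharges=8
Acc 12: bank2 row4 -> MISS (open row4); precharges=9
Acc 13: bank1 row3 -> HIT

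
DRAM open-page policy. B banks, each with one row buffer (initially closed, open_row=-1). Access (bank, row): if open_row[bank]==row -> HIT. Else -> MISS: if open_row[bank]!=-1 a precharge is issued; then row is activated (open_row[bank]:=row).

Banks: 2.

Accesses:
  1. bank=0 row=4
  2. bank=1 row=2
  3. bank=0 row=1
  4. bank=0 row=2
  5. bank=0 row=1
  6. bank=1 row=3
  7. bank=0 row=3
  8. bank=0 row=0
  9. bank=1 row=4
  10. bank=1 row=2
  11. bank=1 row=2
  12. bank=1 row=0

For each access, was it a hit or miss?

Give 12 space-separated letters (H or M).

Acc 1: bank0 row4 -> MISS (open row4); precharges=0
Acc 2: bank1 row2 -> MISS (open row2); precharges=0
Acc 3: bank0 row1 -> MISS (open row1); precharges=1
Acc 4: bank0 row2 -> MISS (open row2); precharges=2
Acc 5: bank0 row1 -> MISS (open row1); precharges=3
Acc 6: bank1 row3 -> MISS (open row3); precharges=4
Acc 7: bank0 row3 -> MISS (open row3); precharges=5
Acc 8: bank0 row0 -> MISS (open row0); precharges=6
Acc 9: bank1 row4 -> MISS (open row4); precharges=7
Acc 10: bank1 row2 -> MISS (open row2); precharges=8
Acc 11: bank1 row2 -> HIT
Acc 12: bank1 row0 -> MISS (open row0); precharges=9

Answer: M M M M M M M M M M H M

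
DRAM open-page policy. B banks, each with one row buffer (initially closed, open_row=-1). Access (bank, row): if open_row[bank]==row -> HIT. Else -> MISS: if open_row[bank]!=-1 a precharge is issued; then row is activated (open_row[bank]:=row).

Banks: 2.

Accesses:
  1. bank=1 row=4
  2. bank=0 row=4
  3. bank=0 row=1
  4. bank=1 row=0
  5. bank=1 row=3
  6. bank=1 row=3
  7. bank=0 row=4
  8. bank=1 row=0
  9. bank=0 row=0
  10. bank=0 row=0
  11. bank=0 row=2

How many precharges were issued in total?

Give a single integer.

Answer: 7

Derivation:
Acc 1: bank1 row4 -> MISS (open row4); precharges=0
Acc 2: bank0 row4 -> MISS (open row4); precharges=0
Acc 3: bank0 row1 -> MISS (open row1); precharges=1
Acc 4: bank1 row0 -> MISS (open row0); precharges=2
Acc 5: bank1 row3 -> MISS (open row3); precharges=3
Acc 6: bank1 row3 -> HIT
Acc 7: bank0 row4 -> MISS (open row4); precharges=4
Acc 8: bank1 row0 -> MISS (open row0); precharges=5
Acc 9: bank0 row0 -> MISS (open row0); precharges=6
Acc 10: bank0 row0 -> HIT
Acc 11: bank0 row2 -> MISS (open row2); precharges=7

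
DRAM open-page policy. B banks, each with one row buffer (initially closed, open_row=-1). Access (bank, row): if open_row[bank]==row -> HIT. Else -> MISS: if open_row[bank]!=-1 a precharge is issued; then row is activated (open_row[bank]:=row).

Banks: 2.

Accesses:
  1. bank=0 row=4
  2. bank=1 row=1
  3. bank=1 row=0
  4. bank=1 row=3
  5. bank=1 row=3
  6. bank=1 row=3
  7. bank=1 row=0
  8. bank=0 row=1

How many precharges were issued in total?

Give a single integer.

Acc 1: bank0 row4 -> MISS (open row4); precharges=0
Acc 2: bank1 row1 -> MISS (open row1); precharges=0
Acc 3: bank1 row0 -> MISS (open row0); precharges=1
Acc 4: bank1 row3 -> MISS (open row3); precharges=2
Acc 5: bank1 row3 -> HIT
Acc 6: bank1 row3 -> HIT
Acc 7: bank1 row0 -> MISS (open row0); precharges=3
Acc 8: bank0 row1 -> MISS (open row1); precharges=4

Answer: 4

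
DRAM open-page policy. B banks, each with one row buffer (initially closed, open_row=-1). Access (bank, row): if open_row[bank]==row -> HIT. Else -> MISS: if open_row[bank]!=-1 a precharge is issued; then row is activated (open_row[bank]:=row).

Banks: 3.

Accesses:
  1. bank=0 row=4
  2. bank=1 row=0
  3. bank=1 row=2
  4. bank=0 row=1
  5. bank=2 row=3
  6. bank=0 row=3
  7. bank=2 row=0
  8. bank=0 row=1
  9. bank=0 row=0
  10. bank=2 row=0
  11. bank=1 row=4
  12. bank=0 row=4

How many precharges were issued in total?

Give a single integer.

Answer: 8

Derivation:
Acc 1: bank0 row4 -> MISS (open row4); precharges=0
Acc 2: bank1 row0 -> MISS (open row0); precharges=0
Acc 3: bank1 row2 -> MISS (open row2); precharges=1
Acc 4: bank0 row1 -> MISS (open row1); precharges=2
Acc 5: bank2 row3 -> MISS (open row3); precharges=2
Acc 6: bank0 row3 -> MISS (open row3); precharges=3
Acc 7: bank2 row0 -> MISS (open row0); precharges=4
Acc 8: bank0 row1 -> MISS (open row1); precharges=5
Acc 9: bank0 row0 -> MISS (open row0); precharges=6
Acc 10: bank2 row0 -> HIT
Acc 11: bank1 row4 -> MISS (open row4); precharges=7
Acc 12: bank0 row4 -> MISS (open row4); precharges=8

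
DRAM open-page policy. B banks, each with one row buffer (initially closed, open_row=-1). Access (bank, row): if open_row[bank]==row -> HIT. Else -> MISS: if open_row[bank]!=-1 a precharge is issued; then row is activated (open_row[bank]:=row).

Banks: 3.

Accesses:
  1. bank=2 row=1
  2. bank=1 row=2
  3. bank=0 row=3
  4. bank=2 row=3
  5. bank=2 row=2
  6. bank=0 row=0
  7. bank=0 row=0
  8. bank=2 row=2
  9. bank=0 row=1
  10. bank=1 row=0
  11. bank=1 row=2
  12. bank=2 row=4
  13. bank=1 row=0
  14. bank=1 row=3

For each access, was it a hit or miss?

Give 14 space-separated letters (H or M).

Answer: M M M M M M H H M M M M M M

Derivation:
Acc 1: bank2 row1 -> MISS (open row1); precharges=0
Acc 2: bank1 row2 -> MISS (open row2); precharges=0
Acc 3: bank0 row3 -> MISS (open row3); precharges=0
Acc 4: bank2 row3 -> MISS (open row3); precharges=1
Acc 5: bank2 row2 -> MISS (open row2); precharges=2
Acc 6: bank0 row0 -> MISS (open row0); precharges=3
Acc 7: bank0 row0 -> HIT
Acc 8: bank2 row2 -> HIT
Acc 9: bank0 row1 -> MISS (open row1); precharges=4
Acc 10: bank1 row0 -> MISS (open row0); precharges=5
Acc 11: bank1 row2 -> MISS (open row2); precharges=6
Acc 12: bank2 row4 -> MISS (open row4); precharges=7
Acc 13: bank1 row0 -> MISS (open row0); precharges=8
Acc 14: bank1 row3 -> MISS (open row3); precharges=9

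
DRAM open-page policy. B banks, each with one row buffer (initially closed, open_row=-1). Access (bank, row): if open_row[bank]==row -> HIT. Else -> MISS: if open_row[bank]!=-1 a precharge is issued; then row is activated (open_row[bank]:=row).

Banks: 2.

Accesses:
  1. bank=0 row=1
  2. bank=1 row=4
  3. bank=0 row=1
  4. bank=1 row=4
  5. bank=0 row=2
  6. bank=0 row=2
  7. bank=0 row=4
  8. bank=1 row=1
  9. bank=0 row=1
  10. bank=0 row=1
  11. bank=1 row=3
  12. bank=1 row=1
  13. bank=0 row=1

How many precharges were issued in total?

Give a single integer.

Acc 1: bank0 row1 -> MISS (open row1); precharges=0
Acc 2: bank1 row4 -> MISS (open row4); precharges=0
Acc 3: bank0 row1 -> HIT
Acc 4: bank1 row4 -> HIT
Acc 5: bank0 row2 -> MISS (open row2); precharges=1
Acc 6: bank0 row2 -> HIT
Acc 7: bank0 row4 -> MISS (open row4); precharges=2
Acc 8: bank1 row1 -> MISS (open row1); precharges=3
Acc 9: bank0 row1 -> MISS (open row1); precharges=4
Acc 10: bank0 row1 -> HIT
Acc 11: bank1 row3 -> MISS (open row3); precharges=5
Acc 12: bank1 row1 -> MISS (open row1); precharges=6
Acc 13: bank0 row1 -> HIT

Answer: 6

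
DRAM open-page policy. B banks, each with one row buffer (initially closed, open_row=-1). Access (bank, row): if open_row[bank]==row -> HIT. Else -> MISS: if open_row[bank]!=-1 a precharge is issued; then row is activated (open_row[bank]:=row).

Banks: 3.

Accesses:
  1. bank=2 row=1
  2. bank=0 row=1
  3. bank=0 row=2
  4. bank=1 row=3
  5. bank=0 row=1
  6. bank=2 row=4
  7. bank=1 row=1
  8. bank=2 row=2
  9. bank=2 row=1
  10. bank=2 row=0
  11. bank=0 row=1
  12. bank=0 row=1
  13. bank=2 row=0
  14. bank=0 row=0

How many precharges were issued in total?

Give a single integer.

Acc 1: bank2 row1 -> MISS (open row1); precharges=0
Acc 2: bank0 row1 -> MISS (open row1); precharges=0
Acc 3: bank0 row2 -> MISS (open row2); precharges=1
Acc 4: bank1 row3 -> MISS (open row3); precharges=1
Acc 5: bank0 row1 -> MISS (open row1); precharges=2
Acc 6: bank2 row4 -> MISS (open row4); precharges=3
Acc 7: bank1 row1 -> MISS (open row1); precharges=4
Acc 8: bank2 row2 -> MISS (open row2); precharges=5
Acc 9: bank2 row1 -> MISS (open row1); precharges=6
Acc 10: bank2 row0 -> MISS (open row0); precharges=7
Acc 11: bank0 row1 -> HIT
Acc 12: bank0 row1 -> HIT
Acc 13: bank2 row0 -> HIT
Acc 14: bank0 row0 -> MISS (open row0); precharges=8

Answer: 8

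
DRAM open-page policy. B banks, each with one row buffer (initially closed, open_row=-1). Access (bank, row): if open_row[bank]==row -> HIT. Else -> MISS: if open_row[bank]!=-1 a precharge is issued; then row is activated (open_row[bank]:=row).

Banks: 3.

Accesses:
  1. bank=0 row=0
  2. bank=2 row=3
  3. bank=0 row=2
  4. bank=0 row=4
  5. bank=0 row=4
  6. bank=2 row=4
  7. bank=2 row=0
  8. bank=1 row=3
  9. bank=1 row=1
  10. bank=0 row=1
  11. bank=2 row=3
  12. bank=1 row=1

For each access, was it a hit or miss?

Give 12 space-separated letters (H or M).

Acc 1: bank0 row0 -> MISS (open row0); precharges=0
Acc 2: bank2 row3 -> MISS (open row3); precharges=0
Acc 3: bank0 row2 -> MISS (open row2); precharges=1
Acc 4: bank0 row4 -> MISS (open row4); precharges=2
Acc 5: bank0 row4 -> HIT
Acc 6: bank2 row4 -> MISS (open row4); precharges=3
Acc 7: bank2 row0 -> MISS (open row0); precharges=4
Acc 8: bank1 row3 -> MISS (open row3); precharges=4
Acc 9: bank1 row1 -> MISS (open row1); precharges=5
Acc 10: bank0 row1 -> MISS (open row1); precharges=6
Acc 11: bank2 row3 -> MISS (open row3); precharges=7
Acc 12: bank1 row1 -> HIT

Answer: M M M M H M M M M M M H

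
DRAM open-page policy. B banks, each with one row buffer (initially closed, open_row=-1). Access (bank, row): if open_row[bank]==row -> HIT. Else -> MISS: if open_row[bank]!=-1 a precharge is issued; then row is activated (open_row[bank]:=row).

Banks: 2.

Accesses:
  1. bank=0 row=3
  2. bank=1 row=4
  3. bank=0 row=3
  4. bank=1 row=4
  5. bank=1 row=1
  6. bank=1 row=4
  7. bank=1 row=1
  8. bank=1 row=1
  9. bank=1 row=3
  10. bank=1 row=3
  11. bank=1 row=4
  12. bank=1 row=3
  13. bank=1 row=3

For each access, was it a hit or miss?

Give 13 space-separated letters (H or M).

Answer: M M H H M M M H M H M M H

Derivation:
Acc 1: bank0 row3 -> MISS (open row3); precharges=0
Acc 2: bank1 row4 -> MISS (open row4); precharges=0
Acc 3: bank0 row3 -> HIT
Acc 4: bank1 row4 -> HIT
Acc 5: bank1 row1 -> MISS (open row1); precharges=1
Acc 6: bank1 row4 -> MISS (open row4); precharges=2
Acc 7: bank1 row1 -> MISS (open row1); precharges=3
Acc 8: bank1 row1 -> HIT
Acc 9: bank1 row3 -> MISS (open row3); precharges=4
Acc 10: bank1 row3 -> HIT
Acc 11: bank1 row4 -> MISS (open row4); precharges=5
Acc 12: bank1 row3 -> MISS (open row3); precharges=6
Acc 13: bank1 row3 -> HIT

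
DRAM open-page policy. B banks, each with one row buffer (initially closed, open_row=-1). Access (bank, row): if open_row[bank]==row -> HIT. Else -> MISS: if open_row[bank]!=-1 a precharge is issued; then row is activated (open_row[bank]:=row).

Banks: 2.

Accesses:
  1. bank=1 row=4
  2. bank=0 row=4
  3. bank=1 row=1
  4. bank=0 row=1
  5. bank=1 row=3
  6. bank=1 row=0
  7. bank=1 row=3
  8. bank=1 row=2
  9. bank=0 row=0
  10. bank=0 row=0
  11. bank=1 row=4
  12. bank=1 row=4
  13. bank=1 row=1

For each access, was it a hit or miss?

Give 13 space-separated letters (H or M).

Acc 1: bank1 row4 -> MISS (open row4); precharges=0
Acc 2: bank0 row4 -> MISS (open row4); precharges=0
Acc 3: bank1 row1 -> MISS (open row1); precharges=1
Acc 4: bank0 row1 -> MISS (open row1); precharges=2
Acc 5: bank1 row3 -> MISS (open row3); precharges=3
Acc 6: bank1 row0 -> MISS (open row0); precharges=4
Acc 7: bank1 row3 -> MISS (open row3); precharges=5
Acc 8: bank1 row2 -> MISS (open row2); precharges=6
Acc 9: bank0 row0 -> MISS (open row0); precharges=7
Acc 10: bank0 row0 -> HIT
Acc 11: bank1 row4 -> MISS (open row4); precharges=8
Acc 12: bank1 row4 -> HIT
Acc 13: bank1 row1 -> MISS (open row1); precharges=9

Answer: M M M M M M M M M H M H M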